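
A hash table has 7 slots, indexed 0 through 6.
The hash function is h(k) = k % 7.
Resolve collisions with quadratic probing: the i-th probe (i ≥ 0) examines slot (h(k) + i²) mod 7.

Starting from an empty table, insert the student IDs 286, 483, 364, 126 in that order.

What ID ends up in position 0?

483

Insert 286: h=6, slot 6 empty -> index 6.
Insert 483: h=0, slot 0 empty -> index 0.
Insert 364: h=0, slot 0 occupied -> index 1.
Insert 126: h=0, slots 0,1 occupied -> index 4.
Table: [483, 364, ∅, ∅, 126, ∅, 286]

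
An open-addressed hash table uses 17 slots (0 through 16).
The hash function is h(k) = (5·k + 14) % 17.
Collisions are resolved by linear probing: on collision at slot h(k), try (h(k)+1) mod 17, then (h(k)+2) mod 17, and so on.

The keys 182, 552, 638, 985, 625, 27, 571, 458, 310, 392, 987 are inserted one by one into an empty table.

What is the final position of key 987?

4

182: h=6 → slot 6
552: h=3 → slot 3
638: h=8 → slot 8
985: h=9 → slot 9
625: h=11 → slot 11
27: h=13 → slot 13
571: h=13, probe 13,14 → slot 14
458: h=9, probe 9,10 → slot 10
310: h=0 → slot 0
392: h=2 → slot 2
987: h=2, probe 2,3,4 → slot 4
Table: [310, ., 392, 552, 987, ., 182, ., 638, 985, 458, 625, ., 27, 571, ., .]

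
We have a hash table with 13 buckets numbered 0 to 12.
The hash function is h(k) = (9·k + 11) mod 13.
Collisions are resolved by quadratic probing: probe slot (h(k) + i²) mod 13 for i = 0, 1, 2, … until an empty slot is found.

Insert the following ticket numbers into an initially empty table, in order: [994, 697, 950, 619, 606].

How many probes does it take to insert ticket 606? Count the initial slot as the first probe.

3

994 hashes to 0; slot 0 is free => place at 0.
697 hashes to 5; slot 5 is free => place at 5.
950 hashes to 7; slot 7 is free => place at 7.
619 hashes to 5; 5 taken => place at 6.
606 hashes to 5; 5,6 taken => place at 9.
Table: [994, —, —, —, —, 697, 619, 950, —, 606, —, —, —]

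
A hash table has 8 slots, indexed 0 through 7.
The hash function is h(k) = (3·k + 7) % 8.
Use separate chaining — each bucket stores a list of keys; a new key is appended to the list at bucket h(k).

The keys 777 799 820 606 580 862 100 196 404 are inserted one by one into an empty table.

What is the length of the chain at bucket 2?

Insert 777: h=2, bucket 2 empty → new chain.
Insert 799: h=4, bucket 4 empty → new chain.
Insert 820: h=3, bucket 3 empty → new chain.
Insert 606: h=1, bucket 1 empty → new chain.
Insert 580: h=3, bucket 3 nonempty → append to chain.
Insert 862: h=1, bucket 1 nonempty → append to chain.
Insert 100: h=3, bucket 3 nonempty → append to chain.
Insert 196: h=3, bucket 3 nonempty → append to chain.
Insert 404: h=3, bucket 3 nonempty → append to chain.
Final buckets:
0: -
1: 606 -> 862
2: 777
3: 820 -> 580 -> 100 -> 196 -> 404
4: 799
5: -
6: -
7: -

1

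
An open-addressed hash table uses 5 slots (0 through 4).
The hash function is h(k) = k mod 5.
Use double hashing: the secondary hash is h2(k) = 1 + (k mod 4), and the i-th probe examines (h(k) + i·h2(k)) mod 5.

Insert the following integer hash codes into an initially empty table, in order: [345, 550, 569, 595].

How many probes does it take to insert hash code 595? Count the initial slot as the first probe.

4

345: h=0 => slot 0
550: h=0, h2=3, probe 0,3 => slot 3
569: h=4 => slot 4
595: h=0, h2=4, probe 0,4,3,2 => slot 2
Table: [345, ∅, 595, 550, 569]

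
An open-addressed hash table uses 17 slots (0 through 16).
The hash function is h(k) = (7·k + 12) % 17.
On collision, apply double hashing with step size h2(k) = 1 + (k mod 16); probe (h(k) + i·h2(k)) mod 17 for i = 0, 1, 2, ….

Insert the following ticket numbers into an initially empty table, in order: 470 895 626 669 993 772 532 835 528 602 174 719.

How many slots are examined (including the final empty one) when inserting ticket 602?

470 hashes to 4; slot 4 is free -> place at 4.
895 hashes to 4, h2=16; 4 taken -> place at 3.
626 hashes to 8; slot 8 is free -> place at 8.
669 hashes to 3, h2=14; 3 taken -> place at 0.
993 hashes to 10; slot 10 is free -> place at 10.
772 hashes to 10, h2=5; 10 taken -> place at 15.
532 hashes to 13; slot 13 is free -> place at 13.
835 hashes to 9; slot 9 is free -> place at 9.
528 hashes to 2; slot 2 is free -> place at 2.
602 hashes to 10, h2=11; 10,4,15,9,3 taken -> place at 14.
174 hashes to 6; slot 6 is free -> place at 6.
719 hashes to 13, h2=16; 13 taken -> place at 12.
Table: [669, —, 528, 895, 470, —, 174, —, 626, 835, 993, —, 719, 532, 602, 772, —]

6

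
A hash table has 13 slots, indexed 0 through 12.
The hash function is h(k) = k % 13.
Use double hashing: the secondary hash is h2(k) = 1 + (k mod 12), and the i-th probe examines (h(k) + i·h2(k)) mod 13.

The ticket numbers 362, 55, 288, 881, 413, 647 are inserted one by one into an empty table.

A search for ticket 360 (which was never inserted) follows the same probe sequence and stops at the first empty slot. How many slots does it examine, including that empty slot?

4

Insert 362: h=11, slot 11 empty => index 11.
Insert 55: h=3, slot 3 empty => index 3.
Insert 288: h=2, slot 2 empty => index 2.
Insert 881: h=10, slot 10 empty => index 10.
Insert 413: h=10, h2=6, slots 10,3 occupied => index 9.
Insert 647: h=10, h2=12, slots 10,9 occupied => index 8.
Table: [—, —, 288, 55, —, —, —, —, 647, 413, 881, 362, —]
Lookup 360: h=9, h2=1, probe 9,10,11,12 → slot 12 empty, not found.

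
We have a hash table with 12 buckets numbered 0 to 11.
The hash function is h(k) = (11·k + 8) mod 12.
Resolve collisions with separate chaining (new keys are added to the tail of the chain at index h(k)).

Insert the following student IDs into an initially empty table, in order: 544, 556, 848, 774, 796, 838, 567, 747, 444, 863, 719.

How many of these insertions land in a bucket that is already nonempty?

4

Insert 544: h=4, bucket 4 empty -> new chain.
Insert 556: h=4, bucket 4 nonempty -> append to chain.
Insert 848: h=0, bucket 0 empty -> new chain.
Insert 774: h=2, bucket 2 empty -> new chain.
Insert 796: h=4, bucket 4 nonempty -> append to chain.
Insert 838: h=10, bucket 10 empty -> new chain.
Insert 567: h=5, bucket 5 empty -> new chain.
Insert 747: h=5, bucket 5 nonempty -> append to chain.
Insert 444: h=8, bucket 8 empty -> new chain.
Insert 863: h=9, bucket 9 empty -> new chain.
Insert 719: h=9, bucket 9 nonempty -> append to chain.
Final buckets:
0: 848
1: .
2: 774
3: .
4: 544 -> 556 -> 796
5: 567 -> 747
6: .
7: .
8: 444
9: 863 -> 719
10: 838
11: .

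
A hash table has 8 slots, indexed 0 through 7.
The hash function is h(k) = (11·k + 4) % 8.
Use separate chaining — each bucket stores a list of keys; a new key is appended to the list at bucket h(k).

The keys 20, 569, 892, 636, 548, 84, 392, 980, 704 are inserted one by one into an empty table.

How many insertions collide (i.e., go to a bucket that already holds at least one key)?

Insert 20: h=0, bucket 0 empty -> new chain.
Insert 569: h=7, bucket 7 empty -> new chain.
Insert 892: h=0, bucket 0 nonempty -> append to chain.
Insert 636: h=0, bucket 0 nonempty -> append to chain.
Insert 548: h=0, bucket 0 nonempty -> append to chain.
Insert 84: h=0, bucket 0 nonempty -> append to chain.
Insert 392: h=4, bucket 4 empty -> new chain.
Insert 980: h=0, bucket 0 nonempty -> append to chain.
Insert 704: h=4, bucket 4 nonempty -> append to chain.
Final buckets:
0: 20 -> 892 -> 636 -> 548 -> 84 -> 980
1: -
2: -
3: -
4: 392 -> 704
5: -
6: -
7: 569

6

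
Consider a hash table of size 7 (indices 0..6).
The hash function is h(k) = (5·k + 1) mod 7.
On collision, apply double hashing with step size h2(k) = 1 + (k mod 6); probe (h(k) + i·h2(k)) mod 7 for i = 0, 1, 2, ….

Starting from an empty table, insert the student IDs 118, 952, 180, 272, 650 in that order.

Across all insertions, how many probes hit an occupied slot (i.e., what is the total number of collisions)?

3

118: h=3 -> slot 3
952: h=1 -> slot 1
180: h=5 -> slot 5
272: h=3, h2=3, probe 3,6 -> slot 6
650: h=3, h2=3, probe 3,6,2 -> slot 2
Table: [-, 952, 650, 118, -, 180, 272]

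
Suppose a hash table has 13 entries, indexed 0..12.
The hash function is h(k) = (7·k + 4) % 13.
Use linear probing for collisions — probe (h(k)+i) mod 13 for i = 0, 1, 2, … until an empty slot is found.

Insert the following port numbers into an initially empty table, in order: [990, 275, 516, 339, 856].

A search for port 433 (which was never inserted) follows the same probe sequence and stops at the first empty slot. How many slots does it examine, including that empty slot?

990: h=5 => slot 5
275: h=5, probe 5,6 => slot 6
516: h=2 => slot 2
339: h=11 => slot 11
856: h=3 => slot 3
Table: [-, -, 516, 856, -, 990, 275, -, -, -, -, 339, -]
Lookup 433: h=6, probe 6,7 → slot 7 empty, not found.

2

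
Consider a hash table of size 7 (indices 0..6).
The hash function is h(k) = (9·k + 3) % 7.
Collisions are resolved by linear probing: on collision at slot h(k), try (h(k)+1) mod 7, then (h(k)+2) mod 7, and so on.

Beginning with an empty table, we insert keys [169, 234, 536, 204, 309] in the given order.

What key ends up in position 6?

204

169: h=5 -> slot 5
234: h=2 -> slot 2
536: h=4 -> slot 4
204: h=5, probe 5,6 -> slot 6
309: h=5, probe 5,6,0 -> slot 0
Table: [309, ., 234, ., 536, 169, 204]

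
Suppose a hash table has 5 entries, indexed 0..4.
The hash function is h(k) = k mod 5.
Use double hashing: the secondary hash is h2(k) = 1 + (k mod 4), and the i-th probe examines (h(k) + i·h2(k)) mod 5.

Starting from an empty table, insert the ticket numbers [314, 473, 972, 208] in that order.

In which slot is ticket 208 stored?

314 hashes to 4; slot 4 is free => place at 4.
473 hashes to 3; slot 3 is free => place at 3.
972 hashes to 2; slot 2 is free => place at 2.
208 hashes to 3, h2=1; 3,4 taken => place at 0.
Table: [208, -, 972, 473, 314]

0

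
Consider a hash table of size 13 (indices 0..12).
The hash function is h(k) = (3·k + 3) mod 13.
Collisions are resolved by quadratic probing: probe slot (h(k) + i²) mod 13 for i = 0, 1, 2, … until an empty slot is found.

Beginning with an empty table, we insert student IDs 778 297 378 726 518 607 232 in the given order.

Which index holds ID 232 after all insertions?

9

Insert 778: h=10, slot 10 empty => index 10.
Insert 297: h=10, slot 10 occupied => index 11.
Insert 378: h=6, slot 6 empty => index 6.
Insert 726: h=10, slots 10,11 occupied => index 1.
Insert 518: h=10, slots 10,11,1,6 occupied => index 0.
Insert 607: h=4, slot 4 empty => index 4.
Insert 232: h=10, slots 10,11,1,6,0 occupied => index 9.
Table: [518, 726, _, _, 607, _, 378, _, _, 232, 778, 297, _]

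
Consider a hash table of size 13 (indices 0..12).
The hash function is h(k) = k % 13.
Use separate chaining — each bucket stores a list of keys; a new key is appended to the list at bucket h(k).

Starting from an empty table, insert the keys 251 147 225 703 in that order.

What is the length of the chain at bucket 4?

Insert 251: h=4, bucket 4 empty -> new chain.
Insert 147: h=4, bucket 4 nonempty -> append to chain.
Insert 225: h=4, bucket 4 nonempty -> append to chain.
Insert 703: h=1, bucket 1 empty -> new chain.
Final buckets:
0: _
1: 703
2: _
3: _
4: 251 -> 147 -> 225
5: _
6: _
7: _
8: _
9: _
10: _
11: _
12: _

3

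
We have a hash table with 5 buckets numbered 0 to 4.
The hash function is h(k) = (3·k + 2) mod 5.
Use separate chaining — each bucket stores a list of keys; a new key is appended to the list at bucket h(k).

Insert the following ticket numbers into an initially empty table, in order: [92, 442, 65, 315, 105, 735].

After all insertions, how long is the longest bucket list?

4

92 -> bucket 3
442 -> bucket 3 (collision)
65 -> bucket 2
315 -> bucket 2 (collision)
105 -> bucket 2 (collision)
735 -> bucket 2 (collision)
Final buckets:
0: -
1: -
2: 65 -> 315 -> 105 -> 735
3: 92 -> 442
4: -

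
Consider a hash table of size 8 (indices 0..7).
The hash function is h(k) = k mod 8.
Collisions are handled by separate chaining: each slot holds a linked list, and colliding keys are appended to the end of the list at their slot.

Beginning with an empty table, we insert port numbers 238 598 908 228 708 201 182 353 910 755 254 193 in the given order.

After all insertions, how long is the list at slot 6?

238 -> bucket 6
598 -> bucket 6 (collision)
908 -> bucket 4
228 -> bucket 4 (collision)
708 -> bucket 4 (collision)
201 -> bucket 1
182 -> bucket 6 (collision)
353 -> bucket 1 (collision)
910 -> bucket 6 (collision)
755 -> bucket 3
254 -> bucket 6 (collision)
193 -> bucket 1 (collision)
Final buckets:
0: ∅
1: 201 -> 353 -> 193
2: ∅
3: 755
4: 908 -> 228 -> 708
5: ∅
6: 238 -> 598 -> 182 -> 910 -> 254
7: ∅

5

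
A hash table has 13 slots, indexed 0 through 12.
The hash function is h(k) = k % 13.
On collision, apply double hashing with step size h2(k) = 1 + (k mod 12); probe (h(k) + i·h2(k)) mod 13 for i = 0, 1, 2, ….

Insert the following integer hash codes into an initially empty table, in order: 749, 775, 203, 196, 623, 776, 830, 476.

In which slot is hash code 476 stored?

4

749: h=8 => slot 8
775: h=8, h2=8, probe 8,3 => slot 3
203: h=8, h2=12, probe 8,7 => slot 7
196: h=1 => slot 1
623: h=12 => slot 12
776: h=9 => slot 9
830: h=11 => slot 11
476: h=8, h2=9, probe 8,4 => slot 4
Table: [∅, 196, ∅, 775, 476, ∅, ∅, 203, 749, 776, ∅, 830, 623]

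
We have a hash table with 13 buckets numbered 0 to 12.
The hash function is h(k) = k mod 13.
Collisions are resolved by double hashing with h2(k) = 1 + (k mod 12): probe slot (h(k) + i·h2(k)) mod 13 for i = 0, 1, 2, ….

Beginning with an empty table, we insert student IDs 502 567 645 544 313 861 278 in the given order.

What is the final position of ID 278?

Insert 502: h=8, slot 8 empty → index 8.
Insert 567: h=8, h2=4, slot 8 occupied → index 12.
Insert 645: h=8, h2=10, slot 8 occupied → index 5.
Insert 544: h=11, slot 11 empty → index 11.
Insert 313: h=1, slot 1 empty → index 1.
Insert 861: h=3, slot 3 empty → index 3.
Insert 278: h=5, h2=3, slots 5,8,11,1 occupied → index 4.
Table: [—, 313, —, 861, 278, 645, —, —, 502, —, —, 544, 567]

4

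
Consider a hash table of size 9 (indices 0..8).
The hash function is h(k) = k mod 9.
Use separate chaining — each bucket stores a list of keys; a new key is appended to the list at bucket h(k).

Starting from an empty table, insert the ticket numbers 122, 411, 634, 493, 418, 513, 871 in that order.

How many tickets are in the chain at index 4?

2

Insert 122: h=5, bucket 5 empty -> new chain.
Insert 411: h=6, bucket 6 empty -> new chain.
Insert 634: h=4, bucket 4 empty -> new chain.
Insert 493: h=7, bucket 7 empty -> new chain.
Insert 418: h=4, bucket 4 nonempty -> append to chain.
Insert 513: h=0, bucket 0 empty -> new chain.
Insert 871: h=7, bucket 7 nonempty -> append to chain.
Final buckets:
0: 513
1: —
2: —
3: —
4: 634 -> 418
5: 122
6: 411
7: 493 -> 871
8: —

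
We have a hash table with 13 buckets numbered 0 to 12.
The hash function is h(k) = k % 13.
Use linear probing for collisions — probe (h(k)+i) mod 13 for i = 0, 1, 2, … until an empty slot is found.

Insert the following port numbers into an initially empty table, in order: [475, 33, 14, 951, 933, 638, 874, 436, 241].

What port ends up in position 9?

436

475 hashes to 7; slot 7 is free → place at 7.
33 hashes to 7; 7 taken → place at 8.
14 hashes to 1; slot 1 is free → place at 1.
951 hashes to 2; slot 2 is free → place at 2.
933 hashes to 10; slot 10 is free → place at 10.
638 hashes to 1; 1,2 taken → place at 3.
874 hashes to 3; 3 taken → place at 4.
436 hashes to 7; 7,8 taken → place at 9.
241 hashes to 7; 7,8,9,10 taken → place at 11.
Table: [-, 14, 951, 638, 874, -, -, 475, 33, 436, 933, 241, -]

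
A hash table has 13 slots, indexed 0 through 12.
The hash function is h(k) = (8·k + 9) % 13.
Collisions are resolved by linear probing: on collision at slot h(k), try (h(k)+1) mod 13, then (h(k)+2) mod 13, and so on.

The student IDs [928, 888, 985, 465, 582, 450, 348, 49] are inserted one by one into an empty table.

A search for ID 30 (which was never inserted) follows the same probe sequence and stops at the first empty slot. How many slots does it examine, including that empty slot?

Insert 928: h=10, slot 10 empty → index 10.
Insert 888: h=2, slot 2 empty → index 2.
Insert 985: h=11, slot 11 empty → index 11.
Insert 465: h=11, slot 11 occupied → index 12.
Insert 582: h=11, slots 11,12 occupied → index 0.
Insert 450: h=8, slot 8 empty → index 8.
Insert 348: h=11, slots 11,12,0 occupied → index 1.
Insert 49: h=11, slots 11,12,0,1,2 occupied → index 3.
Table: [582, 348, 888, 49, —, —, —, —, 450, —, 928, 985, 465]
Lookup 30: h=2, probe 2,3,4 → slot 4 empty, not found.

3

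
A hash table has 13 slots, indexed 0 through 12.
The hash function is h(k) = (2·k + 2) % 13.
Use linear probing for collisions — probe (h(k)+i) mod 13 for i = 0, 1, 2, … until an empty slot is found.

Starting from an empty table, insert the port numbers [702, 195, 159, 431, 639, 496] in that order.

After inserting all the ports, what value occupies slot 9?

496

702: h=2 => slot 2
195: h=2, probe 2,3 => slot 3
159: h=8 => slot 8
431: h=6 => slot 6
639: h=6, probe 6,7 => slot 7
496: h=6, probe 6,7,8,9 => slot 9
Table: [., ., 702, 195, ., ., 431, 639, 159, 496, ., ., .]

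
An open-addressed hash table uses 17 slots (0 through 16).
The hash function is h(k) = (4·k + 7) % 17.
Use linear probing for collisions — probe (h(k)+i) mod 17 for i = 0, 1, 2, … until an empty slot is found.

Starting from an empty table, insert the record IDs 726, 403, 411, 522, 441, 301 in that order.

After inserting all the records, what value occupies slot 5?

403

726 hashes to 4; slot 4 is free => place at 4.
403 hashes to 4; 4 taken => place at 5.
411 hashes to 2; slot 2 is free => place at 2.
522 hashes to 4; 4,5 taken => place at 6.
441 hashes to 3; slot 3 is free => place at 3.
301 hashes to 4; 4,5,6 taken => place at 7.
Table: [., ., 411, 441, 726, 403, 522, 301, ., ., ., ., ., ., ., ., .]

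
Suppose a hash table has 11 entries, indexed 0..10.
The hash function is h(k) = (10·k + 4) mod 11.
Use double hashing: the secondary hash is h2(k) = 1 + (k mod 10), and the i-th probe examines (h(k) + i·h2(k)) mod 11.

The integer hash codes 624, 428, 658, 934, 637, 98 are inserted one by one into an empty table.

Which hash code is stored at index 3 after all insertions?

624 hashes to 7; slot 7 is free -> place at 7.
428 hashes to 5; slot 5 is free -> place at 5.
658 hashes to 6; slot 6 is free -> place at 6.
934 hashes to 5, h2=5; 5 taken -> place at 10.
637 hashes to 5, h2=8; 5 taken -> place at 2.
98 hashes to 5, h2=9; 5 taken -> place at 3.
Table: [-, -, 637, 98, -, 428, 658, 624, -, -, 934]

98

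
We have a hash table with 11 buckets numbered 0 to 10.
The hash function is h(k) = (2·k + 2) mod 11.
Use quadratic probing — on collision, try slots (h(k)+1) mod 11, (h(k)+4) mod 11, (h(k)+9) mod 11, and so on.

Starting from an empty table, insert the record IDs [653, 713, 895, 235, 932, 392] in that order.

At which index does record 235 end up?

Insert 653: h=10, slot 10 empty → index 10.
Insert 713: h=9, slot 9 empty → index 9.
Insert 895: h=10, slot 10 occupied → index 0.
Insert 235: h=10, slots 10,0 occupied → index 3.
Insert 932: h=7, slot 7 empty → index 7.
Insert 392: h=5, slot 5 empty → index 5.
Table: [895, ∅, ∅, 235, ∅, 392, ∅, 932, ∅, 713, 653]

3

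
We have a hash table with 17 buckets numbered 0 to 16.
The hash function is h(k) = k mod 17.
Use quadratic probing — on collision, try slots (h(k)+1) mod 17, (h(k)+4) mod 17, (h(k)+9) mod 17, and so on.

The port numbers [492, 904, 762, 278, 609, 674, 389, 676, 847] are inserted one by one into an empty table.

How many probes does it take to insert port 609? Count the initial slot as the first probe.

2

Insert 492: h=16, slot 16 empty -> index 16.
Insert 904: h=3, slot 3 empty -> index 3.
Insert 762: h=14, slot 14 empty -> index 14.
Insert 278: h=6, slot 6 empty -> index 6.
Insert 609: h=14, slot 14 occupied -> index 15.
Insert 674: h=11, slot 11 empty -> index 11.
Insert 389: h=15, slots 15,16 occupied -> index 2.
Insert 676: h=13, slot 13 empty -> index 13.
Insert 847: h=14, slots 14,15 occupied -> index 1.
Table: [∅, 847, 389, 904, ∅, ∅, 278, ∅, ∅, ∅, ∅, 674, ∅, 676, 762, 609, 492]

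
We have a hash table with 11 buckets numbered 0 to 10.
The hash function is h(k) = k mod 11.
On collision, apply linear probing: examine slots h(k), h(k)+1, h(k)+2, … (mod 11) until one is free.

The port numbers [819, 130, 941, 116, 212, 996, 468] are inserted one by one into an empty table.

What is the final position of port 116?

819 hashes to 5; slot 5 is free => place at 5.
130 hashes to 9; slot 9 is free => place at 9.
941 hashes to 6; slot 6 is free => place at 6.
116 hashes to 6; 6 taken => place at 7.
212 hashes to 3; slot 3 is free => place at 3.
996 hashes to 6; 6,7 taken => place at 8.
468 hashes to 6; 6,7,8,9 taken => place at 10.
Table: [., ., ., 212, ., 819, 941, 116, 996, 130, 468]

7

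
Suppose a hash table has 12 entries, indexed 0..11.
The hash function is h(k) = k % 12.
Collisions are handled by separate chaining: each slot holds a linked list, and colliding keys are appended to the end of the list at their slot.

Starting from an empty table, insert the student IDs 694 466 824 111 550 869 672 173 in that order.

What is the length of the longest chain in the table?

3

694 -> bucket 10
466 -> bucket 10 (collision)
824 -> bucket 8
111 -> bucket 3
550 -> bucket 10 (collision)
869 -> bucket 5
672 -> bucket 0
173 -> bucket 5 (collision)
Final buckets:
0: 672
1: .
2: .
3: 111
4: .
5: 869 -> 173
6: .
7: .
8: 824
9: .
10: 694 -> 466 -> 550
11: .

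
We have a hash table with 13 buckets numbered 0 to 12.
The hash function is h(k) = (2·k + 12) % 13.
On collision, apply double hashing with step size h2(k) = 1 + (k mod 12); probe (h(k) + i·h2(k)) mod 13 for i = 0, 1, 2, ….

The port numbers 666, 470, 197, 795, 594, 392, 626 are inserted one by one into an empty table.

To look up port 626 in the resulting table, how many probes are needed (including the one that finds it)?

666: h=5 => slot 5
470: h=3 => slot 3
197: h=3, h2=6, probe 3,9 => slot 9
795: h=3, h2=4, probe 3,7 => slot 7
594: h=4 => slot 4
392: h=3, h2=9, probe 3,12 => slot 12
626: h=3, h2=3, probe 3,6 => slot 6
Table: [-, -, -, 470, 594, 666, 626, 795, -, 197, -, -, 392]
Lookup 626: h=3, h2=3, probe 3,6 → found at 6.

2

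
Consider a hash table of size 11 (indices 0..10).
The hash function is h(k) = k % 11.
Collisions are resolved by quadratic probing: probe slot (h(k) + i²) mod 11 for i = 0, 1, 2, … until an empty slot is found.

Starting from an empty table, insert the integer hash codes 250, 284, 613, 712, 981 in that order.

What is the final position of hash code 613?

250: h=8 -> slot 8
284: h=9 -> slot 9
613: h=8, probe 8,9,1 -> slot 1
712: h=8, probe 8,9,1,6 -> slot 6
981: h=2 -> slot 2
Table: [-, 613, 981, -, -, -, 712, -, 250, 284, -]

1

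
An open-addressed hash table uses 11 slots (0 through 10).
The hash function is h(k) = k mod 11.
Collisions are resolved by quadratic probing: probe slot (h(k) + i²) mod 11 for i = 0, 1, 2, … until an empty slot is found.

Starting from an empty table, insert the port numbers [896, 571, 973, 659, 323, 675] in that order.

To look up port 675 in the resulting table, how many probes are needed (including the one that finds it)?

896 hashes to 5; slot 5 is free -> place at 5.
571 hashes to 10; slot 10 is free -> place at 10.
973 hashes to 5; 5 taken -> place at 6.
659 hashes to 10; 10 taken -> place at 0.
323 hashes to 4; slot 4 is free -> place at 4.
675 hashes to 4; 4,5 taken -> place at 8.
Table: [659, ∅, ∅, ∅, 323, 896, 973, ∅, 675, ∅, 571]
Lookup 675: h=4, probe 4,5,8 → found at 8.

3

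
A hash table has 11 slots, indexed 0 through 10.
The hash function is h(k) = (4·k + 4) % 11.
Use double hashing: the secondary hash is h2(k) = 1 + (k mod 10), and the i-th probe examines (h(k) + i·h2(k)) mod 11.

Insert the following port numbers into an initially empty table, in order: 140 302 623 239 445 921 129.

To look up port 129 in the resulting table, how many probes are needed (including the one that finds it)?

4

140 hashes to 3; slot 3 is free → place at 3.
302 hashes to 2; slot 2 is free → place at 2.
623 hashes to 10; slot 10 is free → place at 10.
239 hashes to 3, h2=10; 3,2 taken → place at 1.
445 hashes to 2, h2=6; 2 taken → place at 8.
921 hashes to 3, h2=2; 3 taken → place at 5.
129 hashes to 3, h2=10; 3,2,1 taken → place at 0.
Table: [129, 239, 302, 140, -, 921, -, -, 445, -, 623]
Lookup 129: h=3, h2=10, probe 3,2,1,0 → found at 0.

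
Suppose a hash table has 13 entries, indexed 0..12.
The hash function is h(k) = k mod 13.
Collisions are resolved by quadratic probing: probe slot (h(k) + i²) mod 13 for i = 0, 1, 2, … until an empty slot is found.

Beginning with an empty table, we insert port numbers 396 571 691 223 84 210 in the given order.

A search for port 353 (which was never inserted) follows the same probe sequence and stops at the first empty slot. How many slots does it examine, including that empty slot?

396 hashes to 6; slot 6 is free → place at 6.
571 hashes to 12; slot 12 is free → place at 12.
691 hashes to 2; slot 2 is free → place at 2.
223 hashes to 2; 2 taken → place at 3.
84 hashes to 6; 6 taken → place at 7.
210 hashes to 2; 2,3,6 taken → place at 11.
Table: [-, -, 691, 223, -, -, 396, 84, -, -, -, 210, 571]
Lookup 353: h=2, probe 2,3,6,11,5 → slot 5 empty, not found.

5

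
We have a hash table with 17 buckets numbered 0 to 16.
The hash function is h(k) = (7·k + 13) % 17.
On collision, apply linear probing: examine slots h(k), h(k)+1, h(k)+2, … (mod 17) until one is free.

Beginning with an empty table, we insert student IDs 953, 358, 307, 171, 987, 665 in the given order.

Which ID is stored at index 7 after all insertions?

953 hashes to 3; slot 3 is free => place at 3.
358 hashes to 3; 3 taken => place at 4.
307 hashes to 3; 3,4 taken => place at 5.
171 hashes to 3; 3,4,5 taken => place at 6.
987 hashes to 3; 3,4,5,6 taken => place at 7.
665 hashes to 10; slot 10 is free => place at 10.
Table: [_, _, _, 953, 358, 307, 171, 987, _, _, 665, _, _, _, _, _, _]

987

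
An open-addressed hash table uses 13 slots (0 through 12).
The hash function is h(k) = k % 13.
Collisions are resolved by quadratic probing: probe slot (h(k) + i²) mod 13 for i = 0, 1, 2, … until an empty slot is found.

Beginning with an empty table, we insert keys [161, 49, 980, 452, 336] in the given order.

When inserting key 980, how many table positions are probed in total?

161 hashes to 5; slot 5 is free -> place at 5.
49 hashes to 10; slot 10 is free -> place at 10.
980 hashes to 5; 5 taken -> place at 6.
452 hashes to 10; 10 taken -> place at 11.
336 hashes to 11; 11 taken -> place at 12.
Table: [-, -, -, -, -, 161, 980, -, -, -, 49, 452, 336]

2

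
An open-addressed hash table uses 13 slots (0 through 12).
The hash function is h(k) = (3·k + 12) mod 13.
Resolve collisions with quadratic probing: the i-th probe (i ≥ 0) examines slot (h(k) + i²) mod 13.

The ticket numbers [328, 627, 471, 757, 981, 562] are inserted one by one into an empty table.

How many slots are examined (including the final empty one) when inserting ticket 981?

Insert 328: h=8, slot 8 empty -> index 8.
Insert 627: h=8, slot 8 occupied -> index 9.
Insert 471: h=8, slots 8,9 occupied -> index 12.
Insert 757: h=8, slots 8,9,12 occupied -> index 4.
Insert 981: h=4, slot 4 occupied -> index 5.
Insert 562: h=8, slots 8,9,12,4 occupied -> index 11.
Table: [—, —, —, —, 757, 981, —, —, 328, 627, —, 562, 471]

2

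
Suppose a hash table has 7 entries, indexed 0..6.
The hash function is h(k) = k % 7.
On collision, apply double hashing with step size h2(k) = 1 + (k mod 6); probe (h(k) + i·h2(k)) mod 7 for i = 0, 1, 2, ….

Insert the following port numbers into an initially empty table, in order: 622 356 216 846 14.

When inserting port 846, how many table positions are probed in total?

622: h=6 => slot 6
356: h=6, h2=3, probe 6,2 => slot 2
216: h=6, h2=1, probe 6,0 => slot 0
846: h=6, h2=1, probe 6,0,1 => slot 1
14: h=0, h2=3, probe 0,3 => slot 3
Table: [216, 846, 356, 14, ∅, ∅, 622]

3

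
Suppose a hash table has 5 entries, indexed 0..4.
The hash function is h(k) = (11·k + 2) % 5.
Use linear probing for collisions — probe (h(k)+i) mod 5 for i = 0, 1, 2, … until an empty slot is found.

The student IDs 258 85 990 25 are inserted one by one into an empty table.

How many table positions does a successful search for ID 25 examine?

Insert 258: h=0, slot 0 empty -> index 0.
Insert 85: h=2, slot 2 empty -> index 2.
Insert 990: h=2, slot 2 occupied -> index 3.
Insert 25: h=2, slots 2,3 occupied -> index 4.
Table: [258, —, 85, 990, 25]
Lookup 25: h=2, probe 2,3,4 → found at 4.

3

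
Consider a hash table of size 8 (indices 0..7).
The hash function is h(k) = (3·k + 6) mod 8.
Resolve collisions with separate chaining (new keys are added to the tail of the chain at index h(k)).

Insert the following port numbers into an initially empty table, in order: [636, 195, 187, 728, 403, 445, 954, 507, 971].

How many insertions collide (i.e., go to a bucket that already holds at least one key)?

Insert 636: h=2, bucket 2 empty -> new chain.
Insert 195: h=7, bucket 7 empty -> new chain.
Insert 187: h=7, bucket 7 nonempty -> append to chain.
Insert 728: h=6, bucket 6 empty -> new chain.
Insert 403: h=7, bucket 7 nonempty -> append to chain.
Insert 445: h=5, bucket 5 empty -> new chain.
Insert 954: h=4, bucket 4 empty -> new chain.
Insert 507: h=7, bucket 7 nonempty -> append to chain.
Insert 971: h=7, bucket 7 nonempty -> append to chain.
Final buckets:
0: —
1: —
2: 636
3: —
4: 954
5: 445
6: 728
7: 195 -> 187 -> 403 -> 507 -> 971

4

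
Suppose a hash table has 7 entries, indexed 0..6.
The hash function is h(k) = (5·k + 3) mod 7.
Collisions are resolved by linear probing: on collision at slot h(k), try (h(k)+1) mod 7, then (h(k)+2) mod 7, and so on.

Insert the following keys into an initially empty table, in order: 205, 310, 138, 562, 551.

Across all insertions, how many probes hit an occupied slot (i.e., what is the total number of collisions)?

8

205: h=6 => slot 6
310: h=6, probe 6,0 => slot 0
138: h=0, probe 0,1 => slot 1
562: h=6, probe 6,0,1,2 => slot 2
551: h=0, probe 0,1,2,3 => slot 3
Table: [310, 138, 562, 551, —, —, 205]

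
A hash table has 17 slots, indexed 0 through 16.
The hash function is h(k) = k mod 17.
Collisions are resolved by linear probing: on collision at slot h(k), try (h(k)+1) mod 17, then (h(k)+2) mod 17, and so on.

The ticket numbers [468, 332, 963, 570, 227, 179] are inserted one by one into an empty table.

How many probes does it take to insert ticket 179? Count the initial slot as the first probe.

5

468 hashes to 9; slot 9 is free -> place at 9.
332 hashes to 9; 9 taken -> place at 10.
963 hashes to 11; slot 11 is free -> place at 11.
570 hashes to 9; 9,10,11 taken -> place at 12.
227 hashes to 6; slot 6 is free -> place at 6.
179 hashes to 9; 9,10,11,12 taken -> place at 13.
Table: [., ., ., ., ., ., 227, ., ., 468, 332, 963, 570, 179, ., ., .]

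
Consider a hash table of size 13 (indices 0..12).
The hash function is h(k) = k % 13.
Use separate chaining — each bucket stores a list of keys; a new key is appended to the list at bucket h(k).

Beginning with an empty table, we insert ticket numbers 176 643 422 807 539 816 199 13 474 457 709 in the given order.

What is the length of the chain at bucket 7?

Insert 176: h=7, bucket 7 empty → new chain.
Insert 643: h=6, bucket 6 empty → new chain.
Insert 422: h=6, bucket 6 nonempty → append to chain.
Insert 807: h=1, bucket 1 empty → new chain.
Insert 539: h=6, bucket 6 nonempty → append to chain.
Insert 816: h=10, bucket 10 empty → new chain.
Insert 199: h=4, bucket 4 empty → new chain.
Insert 13: h=0, bucket 0 empty → new chain.
Insert 474: h=6, bucket 6 nonempty → append to chain.
Insert 457: h=2, bucket 2 empty → new chain.
Insert 709: h=7, bucket 7 nonempty → append to chain.
Final buckets:
0: 13
1: 807
2: 457
3: —
4: 199
5: —
6: 643 -> 422 -> 539 -> 474
7: 176 -> 709
8: —
9: —
10: 816
11: —
12: —

2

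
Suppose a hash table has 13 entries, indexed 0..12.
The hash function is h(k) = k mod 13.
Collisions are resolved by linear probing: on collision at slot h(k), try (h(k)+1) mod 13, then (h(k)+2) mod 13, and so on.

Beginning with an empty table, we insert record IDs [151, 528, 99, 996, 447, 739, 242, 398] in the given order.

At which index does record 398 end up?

Insert 151: h=8, slot 8 empty => index 8.
Insert 528: h=8, slot 8 occupied => index 9.
Insert 99: h=8, slots 8,9 occupied => index 10.
Insert 996: h=8, slots 8,9,10 occupied => index 11.
Insert 447: h=5, slot 5 empty => index 5.
Insert 739: h=11, slot 11 occupied => index 12.
Insert 242: h=8, slots 8,9,10,11,12 occupied => index 0.
Insert 398: h=8, slots 8,9,10,11,12,0 occupied => index 1.
Table: [242, 398, -, -, -, 447, -, -, 151, 528, 99, 996, 739]

1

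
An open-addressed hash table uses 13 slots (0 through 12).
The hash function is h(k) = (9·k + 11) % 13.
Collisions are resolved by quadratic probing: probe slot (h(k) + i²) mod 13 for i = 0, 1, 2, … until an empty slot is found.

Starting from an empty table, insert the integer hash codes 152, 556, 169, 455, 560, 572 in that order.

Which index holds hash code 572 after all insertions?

152 hashes to 1; slot 1 is free → place at 1.
556 hashes to 10; slot 10 is free → place at 10.
169 hashes to 11; slot 11 is free → place at 11.
455 hashes to 11; 11 taken → place at 12.
560 hashes to 7; slot 7 is free → place at 7.
572 hashes to 11; 11,12 taken → place at 2.
Table: [∅, 152, 572, ∅, ∅, ∅, ∅, 560, ∅, ∅, 556, 169, 455]

2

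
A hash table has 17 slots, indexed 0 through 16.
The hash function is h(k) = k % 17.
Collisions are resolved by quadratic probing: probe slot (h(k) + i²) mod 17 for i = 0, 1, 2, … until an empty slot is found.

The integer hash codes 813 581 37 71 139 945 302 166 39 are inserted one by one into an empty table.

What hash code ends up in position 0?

813 hashes to 14; slot 14 is free -> place at 14.
581 hashes to 3; slot 3 is free -> place at 3.
37 hashes to 3; 3 taken -> place at 4.
71 hashes to 3; 3,4 taken -> place at 7.
139 hashes to 3; 3,4,7 taken -> place at 12.
945 hashes to 10; slot 10 is free -> place at 10.
302 hashes to 13; slot 13 is free -> place at 13.
166 hashes to 13; 13,14 taken -> place at 0.
39 hashes to 5; slot 5 is free -> place at 5.
Table: [166, ., ., 581, 37, 39, ., 71, ., ., 945, ., 139, 302, 813, ., .]

166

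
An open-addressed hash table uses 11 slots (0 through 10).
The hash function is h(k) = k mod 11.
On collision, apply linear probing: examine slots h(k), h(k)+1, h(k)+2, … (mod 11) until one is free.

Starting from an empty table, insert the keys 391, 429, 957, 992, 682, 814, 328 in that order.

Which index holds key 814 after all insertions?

4

391 hashes to 6; slot 6 is free -> place at 6.
429 hashes to 0; slot 0 is free -> place at 0.
957 hashes to 0; 0 taken -> place at 1.
992 hashes to 2; slot 2 is free -> place at 2.
682 hashes to 0; 0,1,2 taken -> place at 3.
814 hashes to 0; 0,1,2,3 taken -> place at 4.
328 hashes to 9; slot 9 is free -> place at 9.
Table: [429, 957, 992, 682, 814, ∅, 391, ∅, ∅, 328, ∅]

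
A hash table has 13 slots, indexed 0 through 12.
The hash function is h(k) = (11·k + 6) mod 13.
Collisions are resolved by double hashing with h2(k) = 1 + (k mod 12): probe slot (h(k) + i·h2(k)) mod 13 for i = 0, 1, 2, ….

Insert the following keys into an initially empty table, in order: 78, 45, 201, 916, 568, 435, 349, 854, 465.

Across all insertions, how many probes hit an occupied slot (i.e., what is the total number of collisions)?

78 hashes to 6; slot 6 is free → place at 6.
45 hashes to 7; slot 7 is free → place at 7.
201 hashes to 7, h2=10; 7 taken → place at 4.
916 hashes to 7, h2=5; 7 taken → place at 12.
568 hashes to 1; slot 1 is free → place at 1.
435 hashes to 7, h2=4; 7 taken → place at 11.
349 hashes to 10; slot 10 is free → place at 10.
854 hashes to 1, h2=3; 1,4,7,10 taken → place at 0.
465 hashes to 12, h2=10; 12 taken → place at 9.
Table: [854, 568, _, _, 201, _, 78, 45, _, 465, 349, 435, 916]

8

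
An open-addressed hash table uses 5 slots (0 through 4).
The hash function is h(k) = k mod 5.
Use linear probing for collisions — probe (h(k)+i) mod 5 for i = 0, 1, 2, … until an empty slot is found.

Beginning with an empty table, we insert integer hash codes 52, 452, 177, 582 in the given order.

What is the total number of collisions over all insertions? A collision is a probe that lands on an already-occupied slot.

Insert 52: h=2, slot 2 empty → index 2.
Insert 452: h=2, slot 2 occupied → index 3.
Insert 177: h=2, slots 2,3 occupied → index 4.
Insert 582: h=2, slots 2,3,4 occupied → index 0.
Table: [582, ∅, 52, 452, 177]

6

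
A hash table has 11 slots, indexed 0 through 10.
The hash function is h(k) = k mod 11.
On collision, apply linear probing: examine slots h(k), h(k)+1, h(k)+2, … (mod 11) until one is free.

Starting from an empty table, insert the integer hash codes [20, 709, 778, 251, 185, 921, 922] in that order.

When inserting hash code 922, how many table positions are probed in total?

5

20 hashes to 9; slot 9 is free -> place at 9.
709 hashes to 5; slot 5 is free -> place at 5.
778 hashes to 8; slot 8 is free -> place at 8.
251 hashes to 9; 9 taken -> place at 10.
185 hashes to 9; 9,10 taken -> place at 0.
921 hashes to 8; 8,9,10,0 taken -> place at 1.
922 hashes to 9; 9,10,0,1 taken -> place at 2.
Table: [185, 921, 922, _, _, 709, _, _, 778, 20, 251]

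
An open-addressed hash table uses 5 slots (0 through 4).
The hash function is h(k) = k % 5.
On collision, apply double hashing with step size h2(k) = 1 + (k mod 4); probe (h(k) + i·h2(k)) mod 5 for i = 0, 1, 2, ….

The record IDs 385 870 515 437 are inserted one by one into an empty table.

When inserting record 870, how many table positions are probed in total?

2

385 hashes to 0; slot 0 is free => place at 0.
870 hashes to 0, h2=3; 0 taken => place at 3.
515 hashes to 0, h2=4; 0 taken => place at 4.
437 hashes to 2; slot 2 is free => place at 2.
Table: [385, _, 437, 870, 515]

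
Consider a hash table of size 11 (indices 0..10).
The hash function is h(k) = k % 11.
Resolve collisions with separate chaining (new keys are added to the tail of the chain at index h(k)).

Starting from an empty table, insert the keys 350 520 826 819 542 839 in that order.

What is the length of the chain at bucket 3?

350 -> bucket 9
520 -> bucket 3
826 -> bucket 1
819 -> bucket 5
542 -> bucket 3 (collision)
839 -> bucket 3 (collision)
Final buckets:
0: ∅
1: 826
2: ∅
3: 520 -> 542 -> 839
4: ∅
5: 819
6: ∅
7: ∅
8: ∅
9: 350
10: ∅

3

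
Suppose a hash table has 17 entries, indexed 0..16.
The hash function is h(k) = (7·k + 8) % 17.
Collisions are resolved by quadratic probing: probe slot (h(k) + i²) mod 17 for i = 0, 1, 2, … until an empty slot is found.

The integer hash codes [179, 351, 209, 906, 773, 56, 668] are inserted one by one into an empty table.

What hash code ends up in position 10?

906

Insert 179: h=3, slot 3 empty -> index 3.
Insert 351: h=0, slot 0 empty -> index 0.
Insert 209: h=9, slot 9 empty -> index 9.
Insert 906: h=9, slot 9 occupied -> index 10.
Insert 773: h=13, slot 13 empty -> index 13.
Insert 56: h=9, slots 9,10,13 occupied -> index 1.
Insert 668: h=9, slots 9,10,13,1 occupied -> index 8.
Table: [351, 56, _, 179, _, _, _, _, 668, 209, 906, _, _, 773, _, _, _]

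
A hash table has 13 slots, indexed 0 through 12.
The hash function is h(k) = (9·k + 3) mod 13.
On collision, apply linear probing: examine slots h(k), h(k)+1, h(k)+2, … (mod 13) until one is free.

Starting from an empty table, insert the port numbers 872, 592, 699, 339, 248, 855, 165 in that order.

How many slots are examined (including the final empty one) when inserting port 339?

872 hashes to 12; slot 12 is free -> place at 12.
592 hashes to 1; slot 1 is free -> place at 1.
699 hashes to 2; slot 2 is free -> place at 2.
339 hashes to 12; 12 taken -> place at 0.
248 hashes to 12; 12,0,1,2 taken -> place at 3.
855 hashes to 2; 2,3 taken -> place at 4.
165 hashes to 6; slot 6 is free -> place at 6.
Table: [339, 592, 699, 248, 855, -, 165, -, -, -, -, -, 872]

2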